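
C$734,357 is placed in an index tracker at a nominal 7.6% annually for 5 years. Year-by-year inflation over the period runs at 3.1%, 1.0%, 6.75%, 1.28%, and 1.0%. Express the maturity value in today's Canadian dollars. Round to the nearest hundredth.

Nominal value at maturity: C$734,357 × (1 + 7.6%)^5 ≈ C$1,059,177.13.
Price-level factor over 5 years: 1.031 × 1.010 × 1.0675 × 1.0128 × 1.010 ≈ 1.1370851537.
The maturity value deflated by that factor is the answer in today's purchasing power.

C$931,484.44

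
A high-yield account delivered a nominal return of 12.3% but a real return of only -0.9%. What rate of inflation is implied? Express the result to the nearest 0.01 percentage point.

From (1+r_nom) = (1+r_real)(1+π), we get 1+π = (1 + 12.3%)/(1 − 0.9%) = 1.123/0.991 ≈ 1.13320.
So π ≈ 13.3199%.

13.32%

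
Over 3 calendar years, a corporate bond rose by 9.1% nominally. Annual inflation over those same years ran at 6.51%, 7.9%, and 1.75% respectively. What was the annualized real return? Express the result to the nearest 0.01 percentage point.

-2.29%

Cumulative inflation factor: 1.0651 × 1.079 × 1.0175 ≈ 1.16935.
Nominal growth factor: 1.09100. Real growth factor = 1.09100 / 1.16935 ≈ 0.93299.
Annualized: 0.93299^(1/3) − 1 ≈ -0.02285.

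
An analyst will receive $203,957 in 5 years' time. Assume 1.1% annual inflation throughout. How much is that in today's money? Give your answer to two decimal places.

Price-level factor over 5 years: (1 + 1.1%)^5 ≈ 1.0562233834.
Purchasing power today: $203,957 divided by that factor.

$193,100.25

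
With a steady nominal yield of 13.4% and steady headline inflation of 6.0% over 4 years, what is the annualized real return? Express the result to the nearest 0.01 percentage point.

With constant rates the annual real return is the same each year: (1+13.4%)/(1+6.0%) − 1 = 0.06981.

6.98%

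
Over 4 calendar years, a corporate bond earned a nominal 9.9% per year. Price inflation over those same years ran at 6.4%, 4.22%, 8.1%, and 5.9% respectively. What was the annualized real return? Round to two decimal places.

Cumulative inflation factor: 1.064 × 1.0422 × 1.081 × 1.059 ≈ 1.26945.
Nominal growth factor: 1.45878. Real growth factor = 1.45878 / 1.26945 ≈ 1.14915.
Annualized: 1.14915^(1/4) − 1 ≈ 0.03537.

3.54%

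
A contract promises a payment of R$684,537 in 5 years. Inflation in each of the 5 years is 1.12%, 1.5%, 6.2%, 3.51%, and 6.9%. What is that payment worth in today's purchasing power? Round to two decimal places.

Price-level factor over 5 years: 1.0112 × 1.015 × 1.062 × 1.0351 × 1.069 ≈ 1.2061119870.
Purchasing power today: R$684,537 divided by that factor.

R$567,556.75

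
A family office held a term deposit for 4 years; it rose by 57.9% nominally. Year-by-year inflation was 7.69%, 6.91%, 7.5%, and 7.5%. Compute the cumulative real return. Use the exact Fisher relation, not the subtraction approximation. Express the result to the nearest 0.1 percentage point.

18.7%

Cumulative inflation factor: 1.0769 × 1.0691 × 1.075 × 1.075 ≈ 1.33049.
Nominal growth factor: 1.57900. Real growth factor = 1.57900 / 1.33049 ≈ 1.18678.
Total real return ≈ 18.6783%.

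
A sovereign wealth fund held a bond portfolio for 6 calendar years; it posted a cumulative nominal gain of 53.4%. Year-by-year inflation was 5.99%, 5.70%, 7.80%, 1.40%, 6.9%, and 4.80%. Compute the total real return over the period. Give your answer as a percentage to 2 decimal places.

Cumulative inflation factor: 1.0599 × 1.0570 × 1.0780 × 1.0140 × 1.069 × 1.0480 ≈ 1.37194.
Nominal growth factor: 1.53400. Real growth factor = 1.53400 / 1.37194 ≈ 1.11812.
Total real return ≈ 11.8124%.

11.81%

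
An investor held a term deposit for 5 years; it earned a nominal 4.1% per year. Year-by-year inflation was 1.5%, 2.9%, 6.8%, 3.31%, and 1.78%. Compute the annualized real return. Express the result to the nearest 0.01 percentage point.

Cumulative inflation factor: 1.015 × 1.029 × 1.068 × 1.0331 × 1.0178 ≈ 1.17289.
Nominal growth factor: 1.22251. Real growth factor = 1.22251 / 1.17289 ≈ 1.04231.
Annualized: 1.04231^(1/5) − 1 ≈ 0.00832.

0.83%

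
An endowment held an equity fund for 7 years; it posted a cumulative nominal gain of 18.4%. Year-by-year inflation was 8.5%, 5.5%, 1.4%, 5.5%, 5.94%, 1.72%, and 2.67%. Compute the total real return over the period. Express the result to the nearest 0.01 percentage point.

Cumulative inflation factor: 1.085 × 1.055 × 1.014 × 1.055 × 1.0594 × 1.0172 × 1.0267 ≈ 1.35482.
Nominal growth factor: 1.18400. Real growth factor = 1.18400 / 1.35482 ≈ 0.87392.
Total real return ≈ -12.6085%.

-12.61%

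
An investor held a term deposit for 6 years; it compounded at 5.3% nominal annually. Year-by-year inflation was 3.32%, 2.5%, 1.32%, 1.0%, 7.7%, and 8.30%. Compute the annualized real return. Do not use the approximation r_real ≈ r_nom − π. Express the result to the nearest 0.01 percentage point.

Cumulative inflation factor: 1.0332 × 1.025 × 1.0132 × 1.010 × 1.077 × 1.0830 ≈ 1.26406.
Nominal growth factor: 1.36323. Real growth factor = 1.36323 / 1.26406 ≈ 1.07845.
Annualized: 1.07845^(1/6) − 1 ≈ 0.01267.

1.27%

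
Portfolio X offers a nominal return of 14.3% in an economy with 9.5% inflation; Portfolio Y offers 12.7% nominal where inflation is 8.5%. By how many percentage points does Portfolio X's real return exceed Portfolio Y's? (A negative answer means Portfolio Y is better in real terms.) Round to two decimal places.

0.51

Portfolio X real return: 1.143/1.095 − 1 = 4.384%.
Portfolio Y real return: 1.127/1.085 − 1 = 3.871%.
Difference: 4.384 − 3.871 = 0.513 pp.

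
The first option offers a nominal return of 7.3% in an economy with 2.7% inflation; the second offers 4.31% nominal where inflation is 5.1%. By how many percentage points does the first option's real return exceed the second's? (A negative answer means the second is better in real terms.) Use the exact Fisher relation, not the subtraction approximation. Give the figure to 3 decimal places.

The first option real return: 1.073/1.027 − 1 = 4.4791%.
The second real return: 1.0431/1.051 − 1 = -0.7517%.
Difference: 4.4791 − (-0.7517) = 5.2308 pp.

5.231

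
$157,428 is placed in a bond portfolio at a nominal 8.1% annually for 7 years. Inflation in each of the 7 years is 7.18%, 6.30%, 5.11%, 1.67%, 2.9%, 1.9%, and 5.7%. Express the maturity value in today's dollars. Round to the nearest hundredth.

$201,239.58

Nominal value at maturity: $157,428 × (1 + 8.1%)^7 ≈ $271,557.52.
Price-level factor over 7 years: 1.0718 × 1.0630 × 1.0511 × 1.0167 × 1.029 × 1.019 × 1.057 ≈ 1.3494239782.
The maturity value deflated by that factor is the answer in today's purchasing power.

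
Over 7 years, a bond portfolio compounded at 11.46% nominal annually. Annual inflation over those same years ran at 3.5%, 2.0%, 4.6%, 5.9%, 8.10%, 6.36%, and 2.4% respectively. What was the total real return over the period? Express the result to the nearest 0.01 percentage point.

55.22%

Cumulative inflation factor: 1.035 × 1.020 × 1.046 × 1.059 × 1.0810 × 1.0636 × 1.024 ≈ 1.37680.
Nominal growth factor: 2.13714. Real growth factor = 2.13714 / 1.37680 ≈ 1.55225.
Total real return ≈ 55.2248%.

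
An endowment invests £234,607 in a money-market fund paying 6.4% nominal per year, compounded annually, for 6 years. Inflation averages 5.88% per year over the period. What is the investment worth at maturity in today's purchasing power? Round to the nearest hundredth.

Nominal value at maturity: £234,607 × (1 + 6.4%)^6 ≈ £340,400.93.
Price-level factor over 6 years: (1 + 5.88%)^6 ≈ 1.4089111165.
The maturity value deflated by that factor is the answer in today's purchasing power.

£241,605.68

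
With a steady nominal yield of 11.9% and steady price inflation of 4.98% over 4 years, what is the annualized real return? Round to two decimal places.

6.59%

With constant rates the annual real return is the same each year: (1+11.9%)/(1+4.98%) − 1 = 0.06592.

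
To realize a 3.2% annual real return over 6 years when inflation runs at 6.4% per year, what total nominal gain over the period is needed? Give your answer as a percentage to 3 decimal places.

75.278%

Required annual nominal rate: (1+3.2%)(1+6.4%) − 1 = 9.8048%.
Cumulative over 6 years: (1 + 0.098048)^6 − 1 ≈ 0.75278.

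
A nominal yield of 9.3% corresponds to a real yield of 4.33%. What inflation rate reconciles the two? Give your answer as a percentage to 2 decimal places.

From (1+r_nom) = (1+r_real)(1+π), we get 1+π = (1 + 9.3%)/(1 + 4.33%) = 1.093/1.0433 ≈ 1.04764.
So π ≈ 4.7637%.

4.76%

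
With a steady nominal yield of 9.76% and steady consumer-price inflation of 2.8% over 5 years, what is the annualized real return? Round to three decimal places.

With constant rates the annual real return is the same each year: (1+9.76%)/(1+2.8%) − 1 = 0.06770.

6.770%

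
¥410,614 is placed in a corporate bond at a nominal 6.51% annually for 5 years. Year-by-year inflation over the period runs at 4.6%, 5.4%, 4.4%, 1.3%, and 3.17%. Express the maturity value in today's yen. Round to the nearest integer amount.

Nominal value at maturity: ¥410,614 × (1 + 6.51%)^5 ≈ ¥562,841.
Price-level factor over 5 years: 1.046 × 1.054 × 1.044 × 1.013 × 1.0317 ≈ 1.2029170207.
The maturity value deflated by that factor is the answer in today's purchasing power.

¥467,897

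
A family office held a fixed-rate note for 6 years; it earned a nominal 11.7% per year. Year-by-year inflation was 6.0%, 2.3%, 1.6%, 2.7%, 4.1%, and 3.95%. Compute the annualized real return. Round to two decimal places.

7.99%

Cumulative inflation factor: 1.060 × 1.023 × 1.016 × 1.027 × 1.041 × 1.0395 ≈ 1.22439.
Nominal growth factor: 1.94231. Real growth factor = 1.94231 / 1.22439 ≈ 1.58635.
Annualized: 1.58635^(1/6) − 1 ≈ 0.07994.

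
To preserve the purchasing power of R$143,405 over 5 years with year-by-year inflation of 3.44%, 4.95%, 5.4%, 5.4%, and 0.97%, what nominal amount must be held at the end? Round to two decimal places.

R$174,625.97

Cumulative price-level factor: 1.0344 × 1.0495 × 1.054 × 1.054 × 1.0097 ≈ 1.2177118513.
Multiplying R$143,405 by the price-level factor gives the future nominal sum.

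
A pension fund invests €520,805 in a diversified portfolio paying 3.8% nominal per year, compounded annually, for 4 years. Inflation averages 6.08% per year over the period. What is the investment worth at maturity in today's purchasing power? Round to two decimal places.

Nominal value at maturity: €520,805 × (1 + 3.8%)^4 ≈ €604,595.01.
Price-level factor over 4 years: (1 + 6.08%)^4 ≈ 1.2662925280.
The maturity value deflated by that factor is the answer in today's purchasing power.

€477,452.88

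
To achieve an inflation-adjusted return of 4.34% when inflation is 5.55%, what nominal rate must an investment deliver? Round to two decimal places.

10.13%

By the Fisher equation, 1 + r_nom = (1 + 4.34%)(1 + 5.55%) = 1.0434 × 1.0555 = 1.1013087.
So r_nom = 10.13087%.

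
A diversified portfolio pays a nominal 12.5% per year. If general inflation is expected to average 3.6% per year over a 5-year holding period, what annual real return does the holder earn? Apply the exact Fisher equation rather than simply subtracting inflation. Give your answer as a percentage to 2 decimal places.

With constant rates the annual real return is the same each year: (1+12.5%)/(1+3.6%) − 1 = 0.08591.

8.59%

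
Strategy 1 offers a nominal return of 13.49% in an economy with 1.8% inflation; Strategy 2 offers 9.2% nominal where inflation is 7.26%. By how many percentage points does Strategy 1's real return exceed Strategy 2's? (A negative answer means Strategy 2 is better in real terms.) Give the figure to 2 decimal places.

9.67

Strategy 1 real return: 1.1349/1.018 − 1 = 11.483%.
Strategy 2 real return: 1.092/1.0726 − 1 = 1.809%.
Difference: 11.483 − 1.809 = 9.674 pp.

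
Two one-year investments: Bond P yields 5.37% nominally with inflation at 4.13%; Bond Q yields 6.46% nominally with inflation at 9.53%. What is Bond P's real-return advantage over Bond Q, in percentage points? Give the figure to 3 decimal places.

3.994

Bond P real return: 1.0537/1.0413 − 1 = 1.1908%.
Bond Q real return: 1.0646/1.0953 − 1 = -2.8029%.
Difference: 1.1908 − (-2.8029) = 3.9937 pp.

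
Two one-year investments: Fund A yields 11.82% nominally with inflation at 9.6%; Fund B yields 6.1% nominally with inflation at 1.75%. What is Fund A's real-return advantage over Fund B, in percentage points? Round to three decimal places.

Fund A real return: 1.1182/1.096 − 1 = 2.0255%.
Fund B real return: 1.061/1.0175 − 1 = 4.2752%.
Difference: 2.0255 − 4.2752 = -2.2497 pp.

-2.250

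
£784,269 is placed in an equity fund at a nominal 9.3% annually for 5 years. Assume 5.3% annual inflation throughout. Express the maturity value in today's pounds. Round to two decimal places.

Nominal value at maturity: £784,269 × (1 + 9.3%)^5 ≈ £1,223,392.63.
Price-level factor over 5 years: (1 + 5.3%)^5 ≈ 1.2946186406.
The maturity value deflated by that factor is the answer in today's purchasing power.

£944,983.02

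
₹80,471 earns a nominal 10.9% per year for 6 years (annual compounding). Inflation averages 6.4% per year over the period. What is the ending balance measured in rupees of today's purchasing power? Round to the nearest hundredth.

Nominal value at maturity: ₹80,471 × (1 + 10.9%)^6 ≈ ₹149,702.37.
Price-level factor over 6 years: (1 + 6.4%)^6 ≈ 1.4509410494.
The maturity value deflated by that factor is the answer in today's purchasing power.

₹103,176.05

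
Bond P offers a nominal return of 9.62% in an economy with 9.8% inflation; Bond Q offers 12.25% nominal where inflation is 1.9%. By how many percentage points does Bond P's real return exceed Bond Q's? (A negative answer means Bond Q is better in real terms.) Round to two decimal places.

-10.32

Bond P real return: 1.0962/1.098 − 1 = -0.164%.
Bond Q real return: 1.1225/1.019 − 1 = 10.157%.
Difference: -0.164 − 10.157 = -10.321 pp.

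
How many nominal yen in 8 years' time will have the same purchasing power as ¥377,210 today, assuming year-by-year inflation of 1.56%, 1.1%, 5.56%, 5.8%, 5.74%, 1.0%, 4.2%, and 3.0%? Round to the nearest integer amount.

¥495,801

Cumulative price-level factor: 1.0156 × 1.011 × 1.0556 × 1.058 × 1.0574 × 1.010 × 1.042 × 1.030 ≈ 1.3143908301.
The nominal amount required is ¥377,210 scaled up by that factor.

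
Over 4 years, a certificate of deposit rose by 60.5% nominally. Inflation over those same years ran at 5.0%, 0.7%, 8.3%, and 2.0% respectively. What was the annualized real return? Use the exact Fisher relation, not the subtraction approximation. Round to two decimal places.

8.27%

Cumulative inflation factor: 1.050 × 1.007 × 1.083 × 1.020 ≈ 1.16801.
Nominal growth factor: 1.60500. Real growth factor = 1.60500 / 1.16801 ≈ 1.37413.
Annualized: 1.37413^(1/4) − 1 ≈ 0.08270.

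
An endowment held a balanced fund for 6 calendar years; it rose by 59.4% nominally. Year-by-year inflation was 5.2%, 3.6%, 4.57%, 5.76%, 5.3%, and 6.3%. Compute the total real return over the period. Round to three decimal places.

18.147%

Cumulative inflation factor: 1.052 × 1.036 × 1.0457 × 1.0576 × 1.053 × 1.063 ≈ 1.34917.
Nominal growth factor: 1.59400. Real growth factor = 1.59400 / 1.34917 ≈ 1.18147.
Total real return ≈ 18.1470%.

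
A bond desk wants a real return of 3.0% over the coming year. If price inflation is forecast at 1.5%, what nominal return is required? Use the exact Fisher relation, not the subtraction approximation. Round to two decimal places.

4.55%

By the Fisher equation, 1 + r_nom = (1 + 3.0%)(1 + 1.5%) = 1.030 × 1.015 = 1.04545.
So r_nom = 4.545%.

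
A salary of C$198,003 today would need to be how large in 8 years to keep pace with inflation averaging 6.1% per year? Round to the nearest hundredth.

C$317,976.37

Cumulative price-level factor: (1+6.1%)^8 ≈ 1.6059169102.
The nominal amount required is C$198,003 scaled up by that factor.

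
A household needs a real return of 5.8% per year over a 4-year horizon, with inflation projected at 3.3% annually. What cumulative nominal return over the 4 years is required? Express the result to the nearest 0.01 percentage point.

Required annual nominal rate: (1+5.8%)(1+3.3%) − 1 = 9.2914%.
Cumulative over 4 years: (1 + 0.092914)^4 − 1 ≈ 0.42674.

42.67%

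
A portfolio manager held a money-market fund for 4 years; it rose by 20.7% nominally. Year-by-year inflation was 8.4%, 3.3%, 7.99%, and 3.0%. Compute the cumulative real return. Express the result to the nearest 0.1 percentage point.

-3.1%

Cumulative inflation factor: 1.084 × 1.033 × 1.0799 × 1.030 ≈ 1.24552.
Nominal growth factor: 1.20700. Real growth factor = 1.20700 / 1.24552 ≈ 0.96907.
Total real return ≈ -3.0926%.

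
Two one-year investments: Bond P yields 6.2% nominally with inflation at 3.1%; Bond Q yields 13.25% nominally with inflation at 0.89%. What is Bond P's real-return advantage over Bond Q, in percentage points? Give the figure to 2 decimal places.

-9.24

Bond P real return: 1.062/1.031 − 1 = 3.007%.
Bond Q real return: 1.1325/1.0089 − 1 = 12.251%.
Difference: 3.007 − 12.251 = -9.244 pp.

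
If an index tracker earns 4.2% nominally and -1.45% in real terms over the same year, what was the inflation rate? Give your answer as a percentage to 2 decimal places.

From (1+r_nom) = (1+r_real)(1+π), we get 1+π = (1 + 4.2%)/(1 − 1.45%) = 1.042/0.9855 ≈ 1.05733.
So π ≈ 5.7331%.

5.73%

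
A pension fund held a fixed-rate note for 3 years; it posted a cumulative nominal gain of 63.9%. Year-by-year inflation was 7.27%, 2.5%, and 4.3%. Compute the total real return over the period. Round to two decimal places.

Cumulative inflation factor: 1.0727 × 1.025 × 1.043 ≈ 1.14680.
Nominal growth factor: 1.63900. Real growth factor = 1.63900 / 1.14680 ≈ 1.42920.
Total real return ≈ 42.9198%.

42.92%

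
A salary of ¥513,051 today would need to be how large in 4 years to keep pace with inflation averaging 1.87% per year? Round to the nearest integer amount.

Cumulative price-level factor: (1+1.87%)^4 ≈ 1.0769244191.
The nominal amount required is ¥513,051 scaled up by that factor.

¥552,517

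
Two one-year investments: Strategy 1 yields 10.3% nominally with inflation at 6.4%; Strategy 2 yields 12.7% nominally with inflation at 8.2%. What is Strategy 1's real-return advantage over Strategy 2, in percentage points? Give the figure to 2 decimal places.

Strategy 1 real return: 1.103/1.064 − 1 = 3.665%.
Strategy 2 real return: 1.127/1.082 − 1 = 4.159%.
Difference: 3.665 − 4.159 = -0.494 pp.

-0.49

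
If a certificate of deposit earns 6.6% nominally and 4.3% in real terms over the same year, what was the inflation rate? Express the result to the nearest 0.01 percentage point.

2.21%

From (1+r_nom) = (1+r_real)(1+π), we get 1+π = (1 + 6.6%)/(1 + 4.3%) = 1.066/1.043 ≈ 1.02205.
So π ≈ 2.2052%.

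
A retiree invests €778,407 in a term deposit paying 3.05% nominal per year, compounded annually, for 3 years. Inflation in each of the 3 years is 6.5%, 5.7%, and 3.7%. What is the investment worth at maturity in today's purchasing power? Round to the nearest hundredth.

Nominal value at maturity: €778,407 × (1 + 3.05%)^3 ≈ €851,825.67.
Price-level factor over 3 years: 1.065 × 1.057 × 1.037 = 1.167356085.
The maturity value deflated by that factor is the answer in today's purchasing power.

€729,705.08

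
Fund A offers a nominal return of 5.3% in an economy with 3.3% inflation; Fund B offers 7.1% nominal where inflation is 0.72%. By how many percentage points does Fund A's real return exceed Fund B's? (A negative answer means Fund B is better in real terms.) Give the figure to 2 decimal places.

Fund A real return: 1.053/1.033 − 1 = 1.936%.
Fund B real return: 1.071/1.0072 − 1 = 6.334%.
Difference: 1.936 − 6.334 = -4.398 pp.

-4.40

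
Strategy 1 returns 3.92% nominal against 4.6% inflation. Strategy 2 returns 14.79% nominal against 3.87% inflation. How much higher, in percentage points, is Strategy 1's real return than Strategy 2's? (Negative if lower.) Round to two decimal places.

-11.16

Strategy 1 real return: 1.0392/1.046 − 1 = -0.650%.
Strategy 2 real return: 1.1479/1.0387 − 1 = 10.513%.
Difference: -0.650 − 10.513 = -11.163 pp.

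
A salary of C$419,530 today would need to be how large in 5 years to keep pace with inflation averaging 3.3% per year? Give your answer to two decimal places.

C$493,474.40

Cumulative price-level factor: (1+3.3%)^5 ≈ 1.1762553387.
Multiplying C$419,530 by the price-level factor gives the future nominal sum.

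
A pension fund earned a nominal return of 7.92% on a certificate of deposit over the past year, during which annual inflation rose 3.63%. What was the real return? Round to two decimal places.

Real return via the Fisher equation: (1 + 7.92%)/(1 + 3.63%) − 1 = 1.0792/1.0363 − 1 ≈ 0.04140.

4.14%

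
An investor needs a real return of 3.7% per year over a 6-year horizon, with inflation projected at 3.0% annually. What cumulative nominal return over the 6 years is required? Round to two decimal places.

Required annual nominal rate: (1+3.7%)(1+3.0%) − 1 = 6.811%.
Cumulative over 6 years: (1 + 0.06811)^6 − 1 ≈ 0.48490.

48.49%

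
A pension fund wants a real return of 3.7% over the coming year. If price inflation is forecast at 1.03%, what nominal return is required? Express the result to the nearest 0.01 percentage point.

4.77%

By the Fisher equation, 1 + r_nom = (1 + 3.7%)(1 + 1.03%) = 1.037 × 1.0103 = 1.0476811.
So r_nom = 4.76811%.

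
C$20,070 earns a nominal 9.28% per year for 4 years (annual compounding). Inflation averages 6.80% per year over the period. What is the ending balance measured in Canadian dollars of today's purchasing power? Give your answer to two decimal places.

C$22,000.12

Nominal value at maturity: C$20,070 × (1 + 9.28%)^4 ≈ C$28,622.67.
Price-level factor over 4 years: (1 + 6.80%)^4 ≈ 1.3010231094.
Dividing the nominal maturity value by the price-level factor gives the value in today's money.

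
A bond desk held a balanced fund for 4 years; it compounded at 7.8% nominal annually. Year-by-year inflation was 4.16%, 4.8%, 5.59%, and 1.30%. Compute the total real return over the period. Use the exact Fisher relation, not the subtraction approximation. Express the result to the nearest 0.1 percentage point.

15.7%

Cumulative inflation factor: 1.0416 × 1.048 × 1.0559 × 1.0130 ≈ 1.16760.
Nominal growth factor: 1.35044. Real growth factor = 1.35044 / 1.16760 ≈ 1.15659.
Total real return ≈ 15.6593%.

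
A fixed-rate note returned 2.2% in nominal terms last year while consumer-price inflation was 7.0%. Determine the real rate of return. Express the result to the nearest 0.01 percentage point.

Real return via the Fisher equation: (1 + 2.2%)/(1 + 7.0%) − 1 = 1.022/1.070 − 1 ≈ -0.04486.

-4.49%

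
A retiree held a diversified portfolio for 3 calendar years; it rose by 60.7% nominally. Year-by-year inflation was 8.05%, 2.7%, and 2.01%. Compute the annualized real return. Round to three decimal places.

Cumulative inflation factor: 1.0805 × 1.027 × 1.0201 ≈ 1.13198.
Nominal growth factor: 1.60700. Real growth factor = 1.60700 / 1.13198 ≈ 1.41964.
Annualized: 1.41964^(1/3) − 1 ≈ 0.12390.

12.390%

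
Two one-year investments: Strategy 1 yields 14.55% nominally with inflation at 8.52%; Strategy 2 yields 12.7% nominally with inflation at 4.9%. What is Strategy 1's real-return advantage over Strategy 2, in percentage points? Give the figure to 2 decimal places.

-1.88

Strategy 1 real return: 1.1455/1.0852 − 1 = 5.557%.
Strategy 2 real return: 1.127/1.049 − 1 = 7.436%.
Difference: 5.557 − 7.436 = -1.879 pp.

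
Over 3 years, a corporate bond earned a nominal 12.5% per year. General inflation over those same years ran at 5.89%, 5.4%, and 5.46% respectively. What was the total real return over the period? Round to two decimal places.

20.97%

Cumulative inflation factor: 1.0589 × 1.054 × 1.0546 ≈ 1.17702.
Nominal growth factor: 1.42383. Real growth factor = 1.42383 / 1.17702 ≈ 1.20969.
Total real return ≈ 20.9690%.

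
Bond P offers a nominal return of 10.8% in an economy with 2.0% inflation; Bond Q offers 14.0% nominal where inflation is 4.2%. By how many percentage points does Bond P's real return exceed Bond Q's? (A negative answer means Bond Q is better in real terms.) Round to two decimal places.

Bond P real return: 1.108/1.020 − 1 = 8.627%.
Bond Q real return: 1.140/1.042 − 1 = 9.405%.
Difference: 8.627 − 9.405 = -0.778 pp.

-0.78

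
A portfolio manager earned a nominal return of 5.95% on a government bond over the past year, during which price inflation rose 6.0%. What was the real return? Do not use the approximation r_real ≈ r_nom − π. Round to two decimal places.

-0.05%

Real return via the Fisher equation: (1 + 5.95%)/(1 + 6.0%) − 1 = 1.0595/1.060 − 1 ≈ -0.00047.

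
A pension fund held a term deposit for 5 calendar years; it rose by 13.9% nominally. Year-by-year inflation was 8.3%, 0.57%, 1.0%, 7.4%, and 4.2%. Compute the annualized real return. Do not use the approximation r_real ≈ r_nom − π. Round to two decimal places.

Cumulative inflation factor: 1.083 × 1.0057 × 1.010 × 1.074 × 1.042 ≈ 1.23109.
Nominal growth factor: 1.13900. Real growth factor = 1.13900 / 1.23109 ≈ 0.92520.
Annualized: 0.92520^(1/5) − 1 ≈ -0.01543.

-1.54%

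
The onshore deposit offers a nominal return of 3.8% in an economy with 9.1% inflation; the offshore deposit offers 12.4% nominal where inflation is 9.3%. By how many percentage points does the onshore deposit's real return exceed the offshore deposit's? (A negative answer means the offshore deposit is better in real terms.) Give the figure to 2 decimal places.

The onshore deposit real return: 1.038/1.091 − 1 = -4.858%.
The offshore deposit real return: 1.124/1.093 − 1 = 2.836%.
Difference: -4.858 − 2.836 = -7.694 pp.

-7.69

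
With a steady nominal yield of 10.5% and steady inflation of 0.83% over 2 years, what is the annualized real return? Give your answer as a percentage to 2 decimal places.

9.59%

With constant rates the annual real return is the same each year: (1+10.5%)/(1+0.83%) − 1 = 0.09590.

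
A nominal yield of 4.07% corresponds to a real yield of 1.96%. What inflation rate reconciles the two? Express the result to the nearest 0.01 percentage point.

From (1+r_nom) = (1+r_real)(1+π), we get 1+π = (1 + 4.07%)/(1 + 1.96%) = 1.0407/1.0196 ≈ 1.02069.
So π ≈ 2.0694%.

2.07%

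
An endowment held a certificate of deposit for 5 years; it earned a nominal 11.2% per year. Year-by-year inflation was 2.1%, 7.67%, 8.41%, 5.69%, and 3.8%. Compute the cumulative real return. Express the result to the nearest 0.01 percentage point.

Cumulative inflation factor: 1.021 × 1.0767 × 1.0841 × 1.0569 × 1.038 ≈ 1.30744.
Nominal growth factor: 1.70029. Real growth factor = 1.70029 / 1.30744 ≈ 1.30048.
Total real return ≈ 30.0478%.

30.05%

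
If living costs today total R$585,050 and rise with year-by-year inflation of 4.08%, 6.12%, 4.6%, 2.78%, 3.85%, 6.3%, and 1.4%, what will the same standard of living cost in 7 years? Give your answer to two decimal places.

Cumulative price-level factor: 1.0408 × 1.0612 × 1.046 × 1.0278 × 1.0385 × 1.063 × 1.014 ≈ 1.3291761598.
The nominal amount required is R$585,050 scaled up by that factor.

R$777,634.51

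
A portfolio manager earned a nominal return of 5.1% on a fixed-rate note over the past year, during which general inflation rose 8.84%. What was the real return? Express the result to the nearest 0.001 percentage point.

Real return via the Fisher equation: (1 + 5.1%)/(1 + 8.84%) − 1 = 1.051/1.0884 − 1 ≈ -0.03436.

-3.436%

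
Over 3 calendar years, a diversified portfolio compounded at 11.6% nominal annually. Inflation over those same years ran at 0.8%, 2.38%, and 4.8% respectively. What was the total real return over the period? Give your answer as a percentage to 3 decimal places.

28.516%

Cumulative inflation factor: 1.008 × 1.0238 × 1.048 ≈ 1.08153.
Nominal growth factor: 1.38993. Real growth factor = 1.38993 / 1.08153 ≈ 1.28516.
Total real return ≈ 28.5155%.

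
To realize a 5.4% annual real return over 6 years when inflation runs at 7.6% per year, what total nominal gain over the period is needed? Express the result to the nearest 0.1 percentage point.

112.8%

Required annual nominal rate: (1+5.4%)(1+7.6%) − 1 = 13.4104%.
Cumulative over 6 years: (1 + 0.134104)^6 − 1 ≈ 1.12773.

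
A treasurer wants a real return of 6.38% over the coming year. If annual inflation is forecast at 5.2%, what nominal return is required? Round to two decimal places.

By the Fisher equation, 1 + r_nom = (1 + 6.38%)(1 + 5.2%) = 1.0638 × 1.052 = 1.1191176.
So r_nom = 11.91176%.

11.91%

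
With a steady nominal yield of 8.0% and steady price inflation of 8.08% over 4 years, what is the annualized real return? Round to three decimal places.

-0.074%

With constant rates the annual real return is the same each year: (1+8.0%)/(1+8.08%) − 1 = -0.00074.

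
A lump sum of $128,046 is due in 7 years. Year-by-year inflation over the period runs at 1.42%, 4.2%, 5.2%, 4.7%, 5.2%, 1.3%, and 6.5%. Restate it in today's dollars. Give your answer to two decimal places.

$96,925.37

Price-level factor over 7 years: 1.0142 × 1.042 × 1.052 × 1.047 × 1.052 × 1.013 × 1.065 ≈ 1.3210782413.
Purchasing power today: $128,046 divided by that factor.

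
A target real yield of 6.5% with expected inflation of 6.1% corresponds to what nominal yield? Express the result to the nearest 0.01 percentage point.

13.00%

By the Fisher equation, 1 + r_nom = (1 + 6.5%)(1 + 6.1%) = 1.065 × 1.061 = 1.129965.
So r_nom = 12.9965%.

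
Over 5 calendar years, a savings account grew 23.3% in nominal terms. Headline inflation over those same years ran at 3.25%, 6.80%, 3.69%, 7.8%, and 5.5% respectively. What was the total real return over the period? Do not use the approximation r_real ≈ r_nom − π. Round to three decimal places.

-5.181%

Cumulative inflation factor: 1.0325 × 1.0680 × 1.0369 × 1.078 × 1.055 ≈ 1.30038.
Nominal growth factor: 1.23300. Real growth factor = 1.23300 / 1.30038 ≈ 0.94819.
Total real return ≈ -5.1814%.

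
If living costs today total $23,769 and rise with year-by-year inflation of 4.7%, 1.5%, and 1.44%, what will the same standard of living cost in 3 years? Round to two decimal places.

Cumulative price-level factor: 1.047 × 1.015 × 1.0144 = 1.078007952.
Multiplying $23,769 by the price-level factor gives the future nominal sum.

$25,623.17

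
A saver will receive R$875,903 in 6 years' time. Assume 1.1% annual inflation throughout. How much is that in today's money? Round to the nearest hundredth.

Price-level factor over 6 years: (1 + 1.1%)^6 ≈ 1.0678418406.
Purchasing power today: R$875,903 divided by that factor.

R$820,255.37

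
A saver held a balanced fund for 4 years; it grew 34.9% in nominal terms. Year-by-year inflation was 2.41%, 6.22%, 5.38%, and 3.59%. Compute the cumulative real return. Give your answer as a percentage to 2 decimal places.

13.60%

Cumulative inflation factor: 1.0241 × 1.0622 × 1.0538 × 1.0359 ≈ 1.18748.
Nominal growth factor: 1.34900. Real growth factor = 1.34900 / 1.18748 ≈ 1.13602.
Total real return ≈ 13.6023%.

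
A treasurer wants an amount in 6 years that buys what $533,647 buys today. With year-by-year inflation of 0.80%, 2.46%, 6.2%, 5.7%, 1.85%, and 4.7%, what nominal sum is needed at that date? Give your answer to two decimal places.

$659,745.10

Cumulative price-level factor: 1.0080 × 1.0246 × 1.062 × 1.057 × 1.0185 × 1.047 ≈ 1.2362949713.
The nominal amount required is $533,647 scaled up by that factor.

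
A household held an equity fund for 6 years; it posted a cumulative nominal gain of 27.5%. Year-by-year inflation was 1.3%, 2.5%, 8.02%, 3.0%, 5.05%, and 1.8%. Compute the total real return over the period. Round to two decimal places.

3.20%

Cumulative inflation factor: 1.013 × 1.025 × 1.0802 × 1.030 × 1.0505 × 1.018 ≈ 1.23543.
Nominal growth factor: 1.27500. Real growth factor = 1.27500 / 1.23543 ≈ 1.03203.
Total real return ≈ 3.2028%.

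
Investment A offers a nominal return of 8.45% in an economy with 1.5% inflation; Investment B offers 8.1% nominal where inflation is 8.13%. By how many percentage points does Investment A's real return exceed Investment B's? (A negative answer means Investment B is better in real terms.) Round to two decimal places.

Investment A real return: 1.0845/1.015 − 1 = 6.847%.
Investment B real return: 1.081/1.0813 − 1 = -0.028%.
Difference: 6.847 − (-0.028) = 6.875 pp.

6.88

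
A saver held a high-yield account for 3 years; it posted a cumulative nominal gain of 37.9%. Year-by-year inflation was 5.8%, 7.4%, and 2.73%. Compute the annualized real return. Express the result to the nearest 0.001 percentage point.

5.712%

Cumulative inflation factor: 1.058 × 1.074 × 1.0273 ≈ 1.16731.
Nominal growth factor: 1.37900. Real growth factor = 1.37900 / 1.16731 ≈ 1.18135.
Annualized: 1.18135^(1/3) − 1 ≈ 0.05712.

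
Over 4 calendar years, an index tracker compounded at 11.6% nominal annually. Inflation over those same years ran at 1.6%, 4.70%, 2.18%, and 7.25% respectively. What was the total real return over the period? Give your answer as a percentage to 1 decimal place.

33.1%

Cumulative inflation factor: 1.016 × 1.0470 × 1.0218 × 1.0725 ≈ 1.16575.
Nominal growth factor: 1.55116. Real growth factor = 1.55116 / 1.16575 ≈ 1.33062.
Total real return ≈ 33.0617%.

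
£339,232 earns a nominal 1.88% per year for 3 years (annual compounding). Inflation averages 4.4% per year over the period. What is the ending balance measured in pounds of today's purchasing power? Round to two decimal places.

£315,255.10

Nominal value at maturity: £339,232 × (1 + 1.88%)^3 ≈ £358,726.63.
Price-level factor over 3 years: (1 + 4.4%)^3 = 1.137893184.
The maturity value deflated by that factor is the answer in today's purchasing power.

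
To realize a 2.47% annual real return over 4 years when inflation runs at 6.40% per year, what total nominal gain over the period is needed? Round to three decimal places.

Required annual nominal rate: (1+2.47%)(1+6.40%) − 1 = 9.02808%.
Cumulative over 4 years: (1 + 0.0902808)^4 − 1 ≈ 0.41304.

41.304%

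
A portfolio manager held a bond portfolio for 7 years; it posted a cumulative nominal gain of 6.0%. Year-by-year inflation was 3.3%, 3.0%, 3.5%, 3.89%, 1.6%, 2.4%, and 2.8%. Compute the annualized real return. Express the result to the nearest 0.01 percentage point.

Cumulative inflation factor: 1.033 × 1.030 × 1.035 × 1.0389 × 1.016 × 1.024 × 1.028 ≈ 1.22360.
Nominal growth factor: 1.06000. Real growth factor = 1.06000 / 1.22360 ≈ 0.86630.
Annualized: 0.86630^(1/7) − 1 ≈ -0.02029.

-2.03%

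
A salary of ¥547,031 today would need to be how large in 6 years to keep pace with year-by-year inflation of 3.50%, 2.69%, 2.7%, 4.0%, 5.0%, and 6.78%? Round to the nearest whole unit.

Cumulative price-level factor: 1.0350 × 1.0269 × 1.027 × 1.040 × 1.050 × 1.0678 ≈ 1.2727746069.
Multiplying ¥547,031 by the price-level factor gives the future nominal sum.

¥696,247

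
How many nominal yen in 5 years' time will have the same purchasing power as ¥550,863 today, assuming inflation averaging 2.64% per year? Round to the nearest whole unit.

Cumulative price-level factor: (1+2.64%)^5 ≈ 1.1391560390.
The nominal amount required is ¥550,863 scaled up by that factor.

¥627,519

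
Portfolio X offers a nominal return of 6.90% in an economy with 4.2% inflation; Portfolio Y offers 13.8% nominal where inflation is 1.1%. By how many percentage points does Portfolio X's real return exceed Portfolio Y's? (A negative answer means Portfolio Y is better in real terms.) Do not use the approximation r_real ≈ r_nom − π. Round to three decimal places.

-9.971

Portfolio X real return: 1.0690/1.042 − 1 = 2.5912%.
Portfolio Y real return: 1.138/1.011 − 1 = 12.5618%.
Difference: 2.5912 − 12.5618 = -9.9706 pp.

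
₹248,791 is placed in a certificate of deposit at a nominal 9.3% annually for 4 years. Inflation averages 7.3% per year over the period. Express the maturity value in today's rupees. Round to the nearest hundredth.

Nominal value at maturity: ₹248,791 × (1 + 9.3%)^4 ≈ ₹355,071.09.
Price-level factor over 4 years: (1 + 7.3%)^4 ≈ 1.3255584662.
Dividing the nominal maturity value by the price-level factor gives the value in today's money.

₹267,865.28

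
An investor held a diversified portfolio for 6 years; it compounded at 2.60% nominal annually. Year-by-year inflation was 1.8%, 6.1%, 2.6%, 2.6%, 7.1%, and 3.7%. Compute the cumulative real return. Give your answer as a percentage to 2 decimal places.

Cumulative inflation factor: 1.018 × 1.061 × 1.026 × 1.026 × 1.071 × 1.037 ≈ 1.26278.
Nominal growth factor: 1.16650. Real growth factor = 1.16650 / 1.26278 ≈ 0.92376.
Total real return ≈ -7.6242%.

-7.62%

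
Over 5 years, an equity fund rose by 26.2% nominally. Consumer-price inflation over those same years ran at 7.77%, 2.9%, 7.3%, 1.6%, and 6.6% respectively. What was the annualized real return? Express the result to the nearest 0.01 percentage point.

Cumulative inflation factor: 1.0777 × 1.029 × 1.073 × 1.016 × 1.066 ≈ 1.28874.
Nominal growth factor: 1.26200. Real growth factor = 1.26200 / 1.28874 ≈ 0.97925.
Annualized: 0.97925^(1/5) − 1 ≈ -0.00418.

-0.42%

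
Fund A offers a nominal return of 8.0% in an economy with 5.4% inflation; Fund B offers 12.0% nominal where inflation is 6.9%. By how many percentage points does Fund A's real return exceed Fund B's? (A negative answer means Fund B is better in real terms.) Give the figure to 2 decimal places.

Fund A real return: 1.080/1.054 − 1 = 2.467%.
Fund B real return: 1.120/1.069 − 1 = 4.771%.
Difference: 2.467 − 4.771 = -2.304 pp.

-2.30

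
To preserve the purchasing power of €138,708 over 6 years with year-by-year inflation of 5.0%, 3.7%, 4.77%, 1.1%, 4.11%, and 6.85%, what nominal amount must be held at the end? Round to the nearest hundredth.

Cumulative price-level factor: 1.050 × 1.037 × 1.0477 × 1.011 × 1.0411 × 1.0685 ≈ 1.2829895763.
The nominal amount required is €138,708 scaled up by that factor.

€177,960.92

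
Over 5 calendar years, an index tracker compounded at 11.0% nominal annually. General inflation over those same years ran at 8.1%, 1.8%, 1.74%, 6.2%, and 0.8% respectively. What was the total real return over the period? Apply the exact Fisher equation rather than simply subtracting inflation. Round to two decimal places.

40.59%

Cumulative inflation factor: 1.081 × 1.018 × 1.0174 × 1.062 × 1.008 ≈ 1.19853.
Nominal growth factor: 1.68506. Real growth factor = 1.68506 / 1.19853 ≈ 1.40593.
Total real return ≈ 40.5933%.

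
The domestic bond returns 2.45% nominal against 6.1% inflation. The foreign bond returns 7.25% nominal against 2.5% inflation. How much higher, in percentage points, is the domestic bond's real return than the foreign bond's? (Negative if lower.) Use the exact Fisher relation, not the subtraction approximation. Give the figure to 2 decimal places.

-8.07

The domestic bond real return: 1.0245/1.061 − 1 = -3.440%.
The foreign bond real return: 1.0725/1.025 − 1 = 4.634%.
Difference: -3.440 − 4.634 = -8.074 pp.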